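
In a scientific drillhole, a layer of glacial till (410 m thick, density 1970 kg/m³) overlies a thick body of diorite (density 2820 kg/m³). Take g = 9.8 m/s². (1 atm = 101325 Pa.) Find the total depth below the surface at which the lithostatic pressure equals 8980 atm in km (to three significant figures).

Pressure at base of upper layers: 1970×9.8×410 = 7.915×10^6 Pa = 78.12 atm
Remaining pressure to be supplied by diorite: 9.099×10^8 − 7.915×10^6 = 9.020×10^8 Pa
Additional depth in diorite = 9.020×10^8 Pa / (2820 kg/m³ × 9.8 m/s²) = 32638 m
Total depth = 410 m + 32638 m = 33048 m
= 33.048 km

33.0 km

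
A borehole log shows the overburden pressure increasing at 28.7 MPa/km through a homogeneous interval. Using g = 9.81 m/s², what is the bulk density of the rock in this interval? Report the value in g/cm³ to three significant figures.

ρ = (dP/dz)/g = 28.7 MPa/km / 9.81 m/s² = 28700 Pa/m / 9.81 m/s² = 2925.6 kg/m³
= 2.926 g/cm³

2.93 g/cm³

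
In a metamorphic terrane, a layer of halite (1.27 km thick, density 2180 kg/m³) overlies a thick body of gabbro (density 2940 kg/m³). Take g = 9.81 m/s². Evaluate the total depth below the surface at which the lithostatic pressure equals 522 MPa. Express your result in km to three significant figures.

18.4 km

Pressure at base of upper layers: 2180×9.81×1270 = 2.716×10^7 Pa = 27.16 MPa
Remaining pressure to be supplied by gabbro: 5.220×10^8 − 2.716×10^7 = 4.948×10^8 Pa
Additional depth in gabbro = 4.948×10^8 Pa / (2940 kg/m³ × 9.81 m/s²) = 17157 m
Total depth = 1270 m + 17157 m = 18427 m
= 18.427 km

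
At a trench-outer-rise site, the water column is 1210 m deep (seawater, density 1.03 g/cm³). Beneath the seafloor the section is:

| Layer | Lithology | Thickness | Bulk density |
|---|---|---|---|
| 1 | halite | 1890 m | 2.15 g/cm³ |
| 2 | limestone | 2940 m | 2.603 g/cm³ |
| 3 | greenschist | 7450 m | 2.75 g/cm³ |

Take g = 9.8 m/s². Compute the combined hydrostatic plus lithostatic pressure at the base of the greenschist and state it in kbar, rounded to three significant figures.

3.28 kbar

seawater: 1030 kg/m³ × 9.8 m/s² × 1210 m = 1.221×10^7 Pa = 0.1221 kbar
halite: 2150 kg/m³ × 9.8 m/s² × 1890 m = 3.982×10^7 Pa = 0.3982 kbar
limestone: 2603 kg/m³ × 9.8 m/s² × 2940 m = 7.500×10^7 Pa = 0.7500 kbar
greenschist: 2750 kg/m³ × 9.8 m/s² × 7450 m = 2.008×10^8 Pa = 2.008 kbar
Total = 0.1221 + 0.3982 + 0.7500 + 2.008 = 3.2781 kbar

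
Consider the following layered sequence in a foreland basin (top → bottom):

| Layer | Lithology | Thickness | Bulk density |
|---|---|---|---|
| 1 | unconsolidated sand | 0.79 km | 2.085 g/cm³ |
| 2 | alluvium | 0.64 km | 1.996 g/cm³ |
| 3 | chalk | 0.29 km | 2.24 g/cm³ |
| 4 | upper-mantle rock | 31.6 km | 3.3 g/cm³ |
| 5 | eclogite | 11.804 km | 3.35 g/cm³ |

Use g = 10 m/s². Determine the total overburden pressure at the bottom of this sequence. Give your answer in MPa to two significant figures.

unconsolidated sand: 2085 kg/m³ × 10 m/s² × 790 m = 1.647×10^7 Pa = 16.47 MPa
alluvium: 1996 kg/m³ × 10 m/s² × 640 m = 1.277×10^7 Pa = 12.77 MPa
chalk: 2240 kg/m³ × 10 m/s² × 290 m = 6.496×10^6 Pa = 6.496 MPa
upper-mantle rock: 3300 kg/m³ × 10 m/s² × 31600 m = 1.043×10^9 Pa = 1043 MPa
eclogite: 3350 kg/m³ × 10 m/s² × 11804 m = 3.954×10^8 Pa = 395.4 MPa
Total = 16.47 + 12.77 + 6.496 + 1043 + 395.4 = 1474.0 MPa

1500 MPa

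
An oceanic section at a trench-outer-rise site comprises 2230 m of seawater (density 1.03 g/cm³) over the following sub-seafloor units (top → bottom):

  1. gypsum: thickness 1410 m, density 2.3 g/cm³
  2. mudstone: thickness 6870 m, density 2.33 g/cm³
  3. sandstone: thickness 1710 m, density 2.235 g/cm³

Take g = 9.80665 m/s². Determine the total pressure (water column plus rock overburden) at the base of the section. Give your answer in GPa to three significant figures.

0.249 GPa

seawater: 1030 kg/m³ × 9.80665 m/s² × 2230 m = 2.252×10^7 Pa = 0.02252 GPa
gypsum: 2300 kg/m³ × 9.80665 m/s² × 1410 m = 3.180×10^7 Pa = 0.03180 GPa
mudstone: 2330 kg/m³ × 9.80665 m/s² × 6870 m = 1.570×10^8 Pa = 0.1570 GPa
sandstone: 2235 kg/m³ × 9.80665 m/s² × 1710 m = 3.748×10^7 Pa = 0.03748 GPa
Total = 0.02252 + 0.03180 + 0.1570 + 0.03748 = 0.24878 GPa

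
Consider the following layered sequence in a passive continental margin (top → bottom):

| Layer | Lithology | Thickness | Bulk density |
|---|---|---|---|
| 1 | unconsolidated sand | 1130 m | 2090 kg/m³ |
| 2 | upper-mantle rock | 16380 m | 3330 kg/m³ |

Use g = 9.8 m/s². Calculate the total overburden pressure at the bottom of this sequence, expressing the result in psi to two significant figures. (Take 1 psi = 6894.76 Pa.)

unconsolidated sand: 2090 kg/m³ × 9.8 m/s² × 1130 m = 2.314×10^7 Pa = 3357 psi
upper-mantle rock: 3330 kg/m³ × 9.8 m/s² × 16380 m = 5.345×10^8 Pa = 77529 psi
Total = 3357 + 77529 = 80886 psi

81000 psi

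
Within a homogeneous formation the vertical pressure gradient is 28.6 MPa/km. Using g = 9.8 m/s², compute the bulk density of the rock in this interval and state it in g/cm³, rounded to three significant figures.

ρ = (dP/dz)/g = 28.6 MPa/km / 9.8 m/s² = 28600 Pa/m / 9.8 m/s² = 2918.4 kg/m³
= 2.918 g/cm³

2.92 g/cm³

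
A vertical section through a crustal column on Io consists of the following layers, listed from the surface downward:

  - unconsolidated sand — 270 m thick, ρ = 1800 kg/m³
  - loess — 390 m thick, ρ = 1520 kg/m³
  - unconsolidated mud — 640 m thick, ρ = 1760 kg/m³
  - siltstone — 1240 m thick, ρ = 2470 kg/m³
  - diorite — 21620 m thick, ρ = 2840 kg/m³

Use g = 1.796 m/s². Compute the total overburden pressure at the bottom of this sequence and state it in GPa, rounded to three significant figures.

unconsolidated sand: 1800 kg/m³ × 1.796 m/s² × 270 m = 8.729×10^5 Pa = 8.729×10^-4 GPa
loess: 1520 kg/m³ × 1.796 m/s² × 390 m = 1.065×10^6 Pa = 1.065×10^-3 GPa
unconsolidated mud: 1760 kg/m³ × 1.796 m/s² × 640 m = 2.023×10^6 Pa = 2.023×10^-3 GPa
siltstone: 2470 kg/m³ × 1.796 m/s² × 1240 m = 5.501×10^6 Pa = 5.501×10^-3 GPa
diorite: 2840 kg/m³ × 1.796 m/s² × 21620 m = 1.103×10^8 Pa = 0.1103 GPa
Total = 8.729×10^-4 + 1.065×10^-3 + 2.023×10^-3 + 5.501×10^-3 + 0.1103 = 0.11974 GPa

0.120 GPa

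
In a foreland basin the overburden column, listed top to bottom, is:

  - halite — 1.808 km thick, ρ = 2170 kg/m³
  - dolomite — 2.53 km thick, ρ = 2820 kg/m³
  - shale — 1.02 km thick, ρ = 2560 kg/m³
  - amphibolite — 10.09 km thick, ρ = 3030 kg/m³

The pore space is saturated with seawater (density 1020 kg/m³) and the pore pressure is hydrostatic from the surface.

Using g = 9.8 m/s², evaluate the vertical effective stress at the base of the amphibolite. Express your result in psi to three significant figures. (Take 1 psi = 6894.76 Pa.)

40500 psi

Overburden (lithostatic) stress σ_v:
halite: 2170 kg/m³ × 9.8 m/s² × 1808 m = 3.845×10^7 Pa = 38.45 MPa
dolomite: 2820 kg/m³ × 9.8 m/s² × 2530 m = 6.992×10^7 Pa = 69.92 MPa
shale: 2560 kg/m³ × 9.8 m/s² × 1020 m = 2.559×10^7 Pa = 25.59 MPa
amphibolite: 3030 kg/m³ × 9.8 m/s² × 10090 m = 2.996×10^8 Pa = 299.6 MPa
Total = 38.45 + 69.92 + 25.59 + 299.6 = 433.57 MPa
Pore pressure P_p = 1020 kg/m³ × 9.8 m/s² × 15448 m = 1.544×10^8 Pa = 154.4 MPa
Effective stress σ' = σ_v − P_p = 433.6 − 154.4 = 279.15 MPa = 40488 psi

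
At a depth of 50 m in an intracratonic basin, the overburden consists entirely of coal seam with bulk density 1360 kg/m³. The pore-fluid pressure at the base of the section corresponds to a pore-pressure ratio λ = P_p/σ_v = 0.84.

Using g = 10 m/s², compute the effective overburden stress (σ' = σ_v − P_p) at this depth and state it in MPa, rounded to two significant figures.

0.11 MPa

Overburden (lithostatic) stress σ_v:
coal seam: 1360 kg/m³ × 10 m/s² × 50 m = 6.800×10^5 Pa = 0.6800 MPa
Pore pressure P_p = λ·σ_v = 0.84 × 0.6800 MPa = 0.5712 MPa
Effective stress σ' = σ_v − P_p = 0.6800 − 0.5712 = 0.10880 MPa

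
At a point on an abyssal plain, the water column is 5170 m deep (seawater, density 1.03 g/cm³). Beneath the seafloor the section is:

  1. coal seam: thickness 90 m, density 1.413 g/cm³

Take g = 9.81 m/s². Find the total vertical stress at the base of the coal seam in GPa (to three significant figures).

seawater: 1030 kg/m³ × 9.81 m/s² × 5170 m = 5.224×10^7 Pa = 0.05224 GPa
coal seam: 1413 kg/m³ × 9.81 m/s² × 90 m = 1.248×10^6 Pa = 1.248×10^-3 GPa
Total = 0.05224 + 1.248×10^-3 = 0.053487 GPa

0.0535 GPa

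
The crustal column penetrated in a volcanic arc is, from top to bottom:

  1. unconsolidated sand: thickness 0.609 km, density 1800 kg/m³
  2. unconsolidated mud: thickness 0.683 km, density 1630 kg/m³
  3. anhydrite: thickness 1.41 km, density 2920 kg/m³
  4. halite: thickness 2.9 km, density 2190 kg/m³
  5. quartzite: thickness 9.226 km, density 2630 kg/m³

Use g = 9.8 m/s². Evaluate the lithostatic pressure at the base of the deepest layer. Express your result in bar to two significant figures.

3600 bar

unconsolidated sand: 1800 kg/m³ × 9.8 m/s² × 609 m = 1.074×10^7 Pa = 107.4 bar
unconsolidated mud: 1630 kg/m³ × 9.8 m/s² × 683 m = 1.091×10^7 Pa = 109.1 bar
anhydrite: 2920 kg/m³ × 9.8 m/s² × 1410 m = 4.035×10^7 Pa = 403.5 bar
halite: 2190 kg/m³ × 9.8 m/s² × 2900 m = 6.224×10^7 Pa = 622.4 bar
quartzite: 2630 kg/m³ × 9.8 m/s² × 9226 m = 2.378×10^8 Pa = 2378 bar
Total = 107.4 + 109.1 + 403.5 + 622.4 + 2378 = 3620.3 bar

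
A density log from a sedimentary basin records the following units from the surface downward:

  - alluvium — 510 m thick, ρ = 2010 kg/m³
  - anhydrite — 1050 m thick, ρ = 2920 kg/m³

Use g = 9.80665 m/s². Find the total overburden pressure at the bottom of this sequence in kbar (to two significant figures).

0.40 kbar

alluvium: 2010 kg/m³ × 9.80665 m/s² × 510 m = 1.005×10^7 Pa = 0.1005 kbar
anhydrite: 2920 kg/m³ × 9.80665 m/s² × 1050 m = 3.007×10^7 Pa = 0.3007 kbar
Total = 0.1005 + 0.3007 = 0.40120 kbar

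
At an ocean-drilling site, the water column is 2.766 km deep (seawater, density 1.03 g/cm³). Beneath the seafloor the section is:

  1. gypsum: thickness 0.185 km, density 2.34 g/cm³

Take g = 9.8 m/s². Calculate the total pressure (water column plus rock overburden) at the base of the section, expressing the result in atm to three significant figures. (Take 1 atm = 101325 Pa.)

317 atm

seawater: 1030 kg/m³ × 9.8 m/s² × 2766 m = 2.792×10^7 Pa = 275.5 atm
gypsum: 2340 kg/m³ × 9.8 m/s² × 185 m = 4.242×10^6 Pa = 41.87 atm
Total = 275.5 + 41.87 = 317.42 atm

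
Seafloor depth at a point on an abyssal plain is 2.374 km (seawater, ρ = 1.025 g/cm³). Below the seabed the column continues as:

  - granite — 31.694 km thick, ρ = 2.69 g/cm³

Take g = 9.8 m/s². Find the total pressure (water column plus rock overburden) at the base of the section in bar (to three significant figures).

8590 bar

seawater: 1025 kg/m³ × 9.8 m/s² × 2374 m = 2.385×10^7 Pa = 238.5 bar
granite: 2690 kg/m³ × 9.8 m/s² × 31694 m = 8.355×10^8 Pa = 8355 bar
Total = 238.5 + 8355 = 8593.6 bar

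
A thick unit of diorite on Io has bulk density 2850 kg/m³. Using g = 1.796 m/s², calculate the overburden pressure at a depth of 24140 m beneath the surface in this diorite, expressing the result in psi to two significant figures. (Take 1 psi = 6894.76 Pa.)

18000 psi

diorite: 2850 kg/m³ × 1.796 m/s² × 24140 m = 1.236×10^8 Pa = 17921 psi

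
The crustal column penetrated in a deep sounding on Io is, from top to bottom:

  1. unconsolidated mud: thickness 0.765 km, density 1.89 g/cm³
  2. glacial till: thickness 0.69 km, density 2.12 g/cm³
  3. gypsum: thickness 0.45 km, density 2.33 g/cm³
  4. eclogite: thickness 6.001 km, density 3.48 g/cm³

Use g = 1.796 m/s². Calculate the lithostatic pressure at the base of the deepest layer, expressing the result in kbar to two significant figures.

0.45 kbar

unconsolidated mud: 1890 kg/m³ × 1.796 m/s² × 765 m = 2.597×10^6 Pa = 0.02597 kbar
glacial till: 2120 kg/m³ × 1.796 m/s² × 690 m = 2.627×10^6 Pa = 0.02627 kbar
gypsum: 2330 kg/m³ × 1.796 m/s² × 450 m = 1.883×10^6 Pa = 0.01883 kbar
eclogite: 3480 kg/m³ × 1.796 m/s² × 6001 m = 3.751×10^7 Pa = 0.3751 kbar
Total = 0.02597 + 0.02627 + 0.01883 + 0.3751 = 0.44614 kbar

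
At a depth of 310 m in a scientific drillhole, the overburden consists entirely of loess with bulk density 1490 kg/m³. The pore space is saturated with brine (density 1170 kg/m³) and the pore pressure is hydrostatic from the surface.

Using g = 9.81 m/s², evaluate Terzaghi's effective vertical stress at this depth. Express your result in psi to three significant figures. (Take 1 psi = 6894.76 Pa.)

141 psi

Overburden (lithostatic) stress σ_v:
loess: 1490 kg/m³ × 9.81 m/s² × 310 m = 4.531×10^6 Pa = 4.531 MPa
Pore pressure P_p = 1170 kg/m³ × 9.81 m/s² × 310 m = 3.558×10^6 Pa = 3.558 MPa
Effective stress σ' = σ_v − P_p = 4.531 − 3.558 = 0.97315 MPa = 141.14 psi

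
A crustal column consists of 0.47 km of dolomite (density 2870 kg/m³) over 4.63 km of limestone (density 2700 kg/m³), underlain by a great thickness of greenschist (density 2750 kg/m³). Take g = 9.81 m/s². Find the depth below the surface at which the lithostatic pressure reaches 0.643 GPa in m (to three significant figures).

Pressure at base of upper layers: 2870×9.81×470 + 2700×9.81×4630 = 1.359×10^8 Pa = 0.1359 GPa
Remaining pressure to be supplied by greenschist: 6.430×10^8 − 1.359×10^8 = 5.071×10^8 Pa
Additional depth in greenschist = 5.071×10^8 Pa / (2750 kg/m³ × 9.81 m/s²) = 18798 m
Total depth = 5100 m + 18798 m = 23898 m

23900 m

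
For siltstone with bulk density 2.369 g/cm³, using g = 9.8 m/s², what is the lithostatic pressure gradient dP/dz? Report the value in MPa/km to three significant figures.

dP/dz = ρg = 2369 kg/m³ × 9.8 m/s² = 23216 Pa/m
= 23216 Pa/m × (1 MPa/km / 1000.0 Pa/m) = 23.216 MPa/km

23.2 MPa/km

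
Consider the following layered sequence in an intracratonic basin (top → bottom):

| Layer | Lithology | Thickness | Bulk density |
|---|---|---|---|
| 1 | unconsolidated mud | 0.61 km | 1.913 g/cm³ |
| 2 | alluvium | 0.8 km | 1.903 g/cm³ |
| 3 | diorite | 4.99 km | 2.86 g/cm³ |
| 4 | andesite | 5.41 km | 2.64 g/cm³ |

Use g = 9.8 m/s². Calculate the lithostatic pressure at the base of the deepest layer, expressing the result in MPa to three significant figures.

unconsolidated mud: 1913 kg/m³ × 9.8 m/s² × 610 m = 1.144×10^7 Pa = 11.44 MPa
alluvium: 1903 kg/m³ × 9.8 m/s² × 800 m = 1.492×10^7 Pa = 14.92 MPa
diorite: 2860 kg/m³ × 9.8 m/s² × 4990 m = 1.399×10^8 Pa = 139.9 MPa
andesite: 2640 kg/m³ × 9.8 m/s² × 5410 m = 1.400×10^8 Pa = 140.0 MPa
Total = 11.44 + 14.92 + 139.9 + 140.0 = 306.18 MPa

306 MPa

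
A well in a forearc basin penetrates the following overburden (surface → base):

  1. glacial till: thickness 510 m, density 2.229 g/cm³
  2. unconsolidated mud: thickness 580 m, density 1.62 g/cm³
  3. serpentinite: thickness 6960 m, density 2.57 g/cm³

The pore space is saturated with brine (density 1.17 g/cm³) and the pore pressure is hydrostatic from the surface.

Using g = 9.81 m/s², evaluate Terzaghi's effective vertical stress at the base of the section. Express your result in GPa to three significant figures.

Overburden (lithostatic) stress σ_v:
glacial till: 2229 kg/m³ × 9.81 m/s² × 510 m = 1.115×10^7 Pa = 11.15 MPa
unconsolidated mud: 1620 kg/m³ × 9.81 m/s² × 580 m = 9.217×10^6 Pa = 9.217 MPa
serpentinite: 2570 kg/m³ × 9.81 m/s² × 6960 m = 1.755×10^8 Pa = 175.5 MPa
Total = 11.15 + 9.217 + 175.5 = 195.84 MPa
Pore pressure P_p = 1170 kg/m³ × 9.81 m/s² × 8050 m = 9.240×10^7 Pa = 92.40 MPa
Effective stress σ' = σ_v − P_p = 195.8 − 92.40 = 103.45 MPa = 0.10345 GPa

0.103 GPa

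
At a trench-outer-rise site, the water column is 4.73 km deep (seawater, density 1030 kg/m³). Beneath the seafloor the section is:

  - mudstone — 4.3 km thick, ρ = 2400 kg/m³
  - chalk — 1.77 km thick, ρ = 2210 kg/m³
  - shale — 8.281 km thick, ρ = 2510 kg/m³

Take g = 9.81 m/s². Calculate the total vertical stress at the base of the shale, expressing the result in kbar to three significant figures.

seawater: 1030 kg/m³ × 9.81 m/s² × 4730 m = 4.779×10^7 Pa = 0.4779 kbar
mudstone: 2400 kg/m³ × 9.81 m/s² × 4300 m = 1.012×10^8 Pa = 1.012 kbar
chalk: 2210 kg/m³ × 9.81 m/s² × 1770 m = 3.837×10^7 Pa = 0.3837 kbar
shale: 2510 kg/m³ × 9.81 m/s² × 8281 m = 2.039×10^8 Pa = 2.039 kbar
Total = 0.4779 + 1.012 + 0.3837 + 2.039 = 3.9131 kbar

3.91 kbar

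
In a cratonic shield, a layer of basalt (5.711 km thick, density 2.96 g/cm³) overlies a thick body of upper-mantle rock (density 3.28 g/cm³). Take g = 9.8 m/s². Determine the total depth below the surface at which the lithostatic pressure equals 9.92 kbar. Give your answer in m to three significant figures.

31400 m

Pressure at base of upper layers: 2960×9.8×5711 = 1.657×10^8 Pa = 1.657 kbar
Remaining pressure to be supplied by upper-mantle rock: 9.920×10^8 − 1.657×10^8 = 8.263×10^8 Pa
Additional depth in upper-mantle rock = 8.263×10^8 Pa / (3280 kg/m³ × 9.8 m/s²) = 25707 m
Total depth = 5711 m + 25707 m = 31418 m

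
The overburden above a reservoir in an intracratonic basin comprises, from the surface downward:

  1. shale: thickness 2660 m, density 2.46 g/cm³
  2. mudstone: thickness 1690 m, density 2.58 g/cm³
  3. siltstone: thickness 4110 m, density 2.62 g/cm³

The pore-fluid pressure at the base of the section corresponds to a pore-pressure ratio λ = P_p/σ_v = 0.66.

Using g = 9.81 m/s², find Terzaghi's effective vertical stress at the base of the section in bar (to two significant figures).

Overburden (lithostatic) stress σ_v:
shale: 2460 kg/m³ × 9.81 m/s² × 2660 m = 6.419×10^7 Pa = 64.19 MPa
mudstone: 2580 kg/m³ × 9.81 m/s² × 1690 m = 4.277×10^7 Pa = 42.77 MPa
siltstone: 2620 kg/m³ × 9.81 m/s² × 4110 m = 1.056×10^8 Pa = 105.6 MPa
Total = 64.19 + 42.77 + 105.6 = 212.60 MPa
Pore pressure P_p = λ·σ_v = 0.66 × 212.6 MPa = 140.3 MPa
Effective stress σ' = σ_v − P_p = 212.6 − 140.3 = 72.285 MPa = 722.85 bar

720 bar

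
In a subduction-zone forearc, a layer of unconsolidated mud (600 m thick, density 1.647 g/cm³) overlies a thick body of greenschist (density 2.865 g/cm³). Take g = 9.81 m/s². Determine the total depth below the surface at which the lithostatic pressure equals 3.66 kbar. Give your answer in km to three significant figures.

13.3 km

Pressure at base of upper layers: 1647×9.81×600 = 9.694×10^6 Pa = 0.09694 kbar
Remaining pressure to be supplied by greenschist: 3.660×10^8 − 9.694×10^6 = 3.563×10^8 Pa
Additional depth in greenschist = 3.563×10^8 Pa / (2865 kg/m³ × 9.81 m/s²) = 12677 m
Total depth = 600 m + 12677 m = 13277 m
= 13.277 km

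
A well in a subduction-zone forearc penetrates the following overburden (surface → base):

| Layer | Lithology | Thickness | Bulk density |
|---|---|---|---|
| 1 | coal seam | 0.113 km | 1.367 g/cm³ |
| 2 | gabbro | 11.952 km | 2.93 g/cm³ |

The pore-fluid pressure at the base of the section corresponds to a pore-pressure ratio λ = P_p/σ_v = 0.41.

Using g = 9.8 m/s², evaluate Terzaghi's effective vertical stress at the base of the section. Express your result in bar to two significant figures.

Overburden (lithostatic) stress σ_v:
coal seam: 1367 kg/m³ × 9.8 m/s² × 113 m = 1.514×10^6 Pa = 1.514 MPa
gabbro: 2930 kg/m³ × 9.8 m/s² × 11952 m = 3.432×10^8 Pa = 343.2 MPa
Total = 1.514 + 343.2 = 344.70 MPa
Pore pressure P_p = λ·σ_v = 0.41 × 344.7 MPa = 141.3 MPa
Effective stress σ' = σ_v − P_p = 344.7 − 141.3 = 203.38 MPa = 2033.8 bar

2000 bar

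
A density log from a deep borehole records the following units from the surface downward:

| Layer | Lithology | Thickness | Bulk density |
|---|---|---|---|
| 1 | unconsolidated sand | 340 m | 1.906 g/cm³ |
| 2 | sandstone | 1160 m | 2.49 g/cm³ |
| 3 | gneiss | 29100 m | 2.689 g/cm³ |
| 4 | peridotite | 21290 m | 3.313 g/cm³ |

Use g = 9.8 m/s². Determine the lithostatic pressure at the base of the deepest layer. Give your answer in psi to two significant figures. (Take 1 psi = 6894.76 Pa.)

220000 psi

unconsolidated sand: 1906 kg/m³ × 9.8 m/s² × 340 m = 6.351×10^6 Pa = 921.1 psi
sandstone: 2490 kg/m³ × 9.8 m/s² × 1160 m = 2.831×10^7 Pa = 4105 psi
gneiss: 2689 kg/m³ × 9.8 m/s² × 29100 m = 7.668×10^8 Pa = 1.112×10^5 psi
peridotite: 3313 kg/m³ × 9.8 m/s² × 21290 m = 6.912×10^8 Pa = 1.003×10^5 psi
Total = 921.1 + 4105 + 1.112×10^5 + 1.003×10^5 = 2.1650×10^5 psi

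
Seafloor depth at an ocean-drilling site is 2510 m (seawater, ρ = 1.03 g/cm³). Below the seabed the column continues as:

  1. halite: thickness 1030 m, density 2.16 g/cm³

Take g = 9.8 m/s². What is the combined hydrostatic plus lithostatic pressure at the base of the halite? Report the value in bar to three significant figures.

seawater: 1030 kg/m³ × 9.8 m/s² × 2510 m = 2.534×10^7 Pa = 253.4 bar
halite: 2160 kg/m³ × 9.8 m/s² × 1030 m = 2.180×10^7 Pa = 218.0 bar
Total = 253.4 + 218.0 = 471.39 bar

471 bar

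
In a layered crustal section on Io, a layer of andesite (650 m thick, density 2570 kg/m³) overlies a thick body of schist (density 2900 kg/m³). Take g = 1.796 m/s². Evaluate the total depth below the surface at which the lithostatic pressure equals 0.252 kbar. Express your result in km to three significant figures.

Pressure at base of upper layers: 2570×1.796×650 = 3.000×10^6 Pa = 0.03000 kbar
Remaining pressure to be supplied by schist: 2.520×10^7 − 3.000×10^6 = 2.220×10^7 Pa
Additional depth in schist = 2.220×10^7 Pa / (2900 kg/m³ × 1.796 m/s²) = 4262.3 m
Total depth = 650 m + 4262.3 m = 4912.3 m
= 4.9123 km

4.91 km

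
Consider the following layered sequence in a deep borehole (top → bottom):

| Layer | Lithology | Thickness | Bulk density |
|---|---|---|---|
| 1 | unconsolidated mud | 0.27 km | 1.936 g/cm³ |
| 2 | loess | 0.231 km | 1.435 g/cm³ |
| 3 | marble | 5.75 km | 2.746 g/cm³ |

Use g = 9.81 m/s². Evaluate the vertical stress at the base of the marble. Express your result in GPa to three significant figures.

unconsolidated mud: 1936 kg/m³ × 9.81 m/s² × 270 m = 5.128×10^6 Pa = 5.128×10^-3 GPa
loess: 1435 kg/m³ × 9.81 m/s² × 231 m = 3.252×10^6 Pa = 3.252×10^-3 GPa
marble: 2746 kg/m³ × 9.81 m/s² × 5750 m = 1.549×10^8 Pa = 0.1549 GPa
Total = 5.128×10^-3 + 3.252×10^-3 + 0.1549 = 0.16327 GPa

0.163 GPa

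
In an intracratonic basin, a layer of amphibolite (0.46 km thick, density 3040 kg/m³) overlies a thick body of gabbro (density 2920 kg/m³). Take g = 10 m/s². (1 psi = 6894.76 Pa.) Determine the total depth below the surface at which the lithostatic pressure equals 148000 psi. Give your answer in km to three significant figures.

34.9 km

Pressure at base of upper layers: 3040×10×460 = 1.398×10^7 Pa = 2028 psi
Remaining pressure to be supplied by gabbro: 1.020×10^9 − 1.398×10^7 = 1.006×10^9 Pa
Additional depth in gabbro = 1.006×10^9 Pa / (2920 kg/m³ × 10 m/s²) = 34467 m
Total depth = 460 m + 34467 m = 34927 m
= 34.927 km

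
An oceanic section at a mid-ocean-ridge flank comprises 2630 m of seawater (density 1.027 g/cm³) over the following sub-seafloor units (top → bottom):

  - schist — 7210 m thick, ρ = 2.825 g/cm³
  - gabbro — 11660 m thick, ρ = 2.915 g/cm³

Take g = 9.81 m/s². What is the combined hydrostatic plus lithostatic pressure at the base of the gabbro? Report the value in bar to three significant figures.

seawater: 1027 kg/m³ × 9.81 m/s² × 2630 m = 2.650×10^7 Pa = 265.0 bar
schist: 2825 kg/m³ × 9.81 m/s² × 7210 m = 1.998×10^8 Pa = 1998 bar
gabbro: 2915 kg/m³ × 9.81 m/s² × 11660 m = 3.334×10^8 Pa = 3334 bar
Total = 265.0 + 1998 + 3334 = 5597.4 bar

5600 bar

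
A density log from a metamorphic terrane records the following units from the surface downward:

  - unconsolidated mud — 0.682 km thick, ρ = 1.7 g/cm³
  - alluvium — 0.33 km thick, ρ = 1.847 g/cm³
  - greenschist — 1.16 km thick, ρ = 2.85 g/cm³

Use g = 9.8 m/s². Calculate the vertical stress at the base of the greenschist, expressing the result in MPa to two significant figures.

unconsolidated mud: 1700 kg/m³ × 9.8 m/s² × 682 m = 1.136×10^7 Pa = 11.36 MPa
alluvium: 1847 kg/m³ × 9.8 m/s² × 330 m = 5.973×10^6 Pa = 5.973 MPa
greenschist: 2850 kg/m³ × 9.8 m/s² × 1160 m = 3.240×10^7 Pa = 32.40 MPa
Total = 11.36 + 5.973 + 32.40 = 49.734 MPa

50 MPa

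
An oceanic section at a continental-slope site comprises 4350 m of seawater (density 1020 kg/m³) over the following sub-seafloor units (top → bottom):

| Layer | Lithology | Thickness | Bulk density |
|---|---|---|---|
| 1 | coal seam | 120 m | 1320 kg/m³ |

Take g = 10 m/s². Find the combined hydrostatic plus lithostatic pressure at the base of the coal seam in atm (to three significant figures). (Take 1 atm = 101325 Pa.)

seawater: 1020 kg/m³ × 10 m/s² × 4350 m = 4.437×10^7 Pa = 437.9 atm
coal seam: 1320 kg/m³ × 10 m/s² × 120 m = 1.584×10^6 Pa = 15.63 atm
Total = 437.9 + 15.63 = 453.53 atm

454 atm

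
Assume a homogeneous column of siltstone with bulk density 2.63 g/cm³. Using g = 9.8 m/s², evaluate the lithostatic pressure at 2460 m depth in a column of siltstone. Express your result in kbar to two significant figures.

0.63 kbar

siltstone: 2630 kg/m³ × 9.8 m/s² × 2460 m = 6.340×10^7 Pa = 0.6340 kbar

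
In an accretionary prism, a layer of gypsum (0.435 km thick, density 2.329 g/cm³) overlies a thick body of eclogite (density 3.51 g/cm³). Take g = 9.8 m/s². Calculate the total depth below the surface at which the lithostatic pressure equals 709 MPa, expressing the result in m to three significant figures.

20800 m

Pressure at base of upper layers: 2329×9.8×435 = 9.929×10^6 Pa = 9.929 MPa
Remaining pressure to be supplied by eclogite: 7.090×10^8 − 9.929×10^6 = 6.991×10^8 Pa
Additional depth in eclogite = 6.991×10^8 Pa / (3510 kg/m³ × 9.8 m/s²) = 20323 m
Total depth = 435 m + 20323 m = 20758 m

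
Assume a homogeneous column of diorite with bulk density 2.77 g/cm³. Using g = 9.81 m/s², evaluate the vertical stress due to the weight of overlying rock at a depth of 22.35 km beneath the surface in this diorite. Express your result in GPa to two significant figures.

0.61 GPa

diorite: 2770 kg/m³ × 9.81 m/s² × 22350 m = 6.073×10^8 Pa = 0.6073 GPa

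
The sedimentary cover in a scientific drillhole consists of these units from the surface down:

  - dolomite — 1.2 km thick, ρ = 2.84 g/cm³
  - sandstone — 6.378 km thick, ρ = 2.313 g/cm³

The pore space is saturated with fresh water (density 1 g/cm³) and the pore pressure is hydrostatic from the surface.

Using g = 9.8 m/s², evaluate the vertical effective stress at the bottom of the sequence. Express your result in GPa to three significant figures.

Overburden (lithostatic) stress σ_v:
dolomite: 2840 kg/m³ × 9.8 m/s² × 1200 m = 3.340×10^7 Pa = 33.40 MPa
sandstone: 2313 kg/m³ × 9.8 m/s² × 6378 m = 1.446×10^8 Pa = 144.6 MPa
Total = 33.40 + 144.6 = 177.97 MPa
Pore pressure P_p = 1000 kg/m³ × 9.8 m/s² × 7578 m = 7.426×10^7 Pa = 74.26 MPa
Effective stress σ' = σ_v − P_p = 178.0 − 74.26 = 103.71 MPa = 0.10371 GPa

0.104 GPa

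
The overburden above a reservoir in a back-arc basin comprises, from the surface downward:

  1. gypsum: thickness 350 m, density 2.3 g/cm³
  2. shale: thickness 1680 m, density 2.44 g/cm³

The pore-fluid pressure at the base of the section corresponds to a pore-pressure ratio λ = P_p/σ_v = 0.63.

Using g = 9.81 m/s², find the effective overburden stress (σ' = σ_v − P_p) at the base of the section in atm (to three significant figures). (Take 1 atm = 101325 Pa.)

176 atm

Overburden (lithostatic) stress σ_v:
gypsum: 2300 kg/m³ × 9.81 m/s² × 350 m = 7.897×10^6 Pa = 7.897 MPa
shale: 2440 kg/m³ × 9.81 m/s² × 1680 m = 4.021×10^7 Pa = 40.21 MPa
Total = 7.897 + 40.21 = 48.110 MPa
Pore pressure P_p = λ·σ_v = 0.63 × 48.11 MPa = 30.31 MPa
Effective stress σ' = σ_v − P_p = 48.11 − 30.31 = 17.801 MPa = 175.68 atm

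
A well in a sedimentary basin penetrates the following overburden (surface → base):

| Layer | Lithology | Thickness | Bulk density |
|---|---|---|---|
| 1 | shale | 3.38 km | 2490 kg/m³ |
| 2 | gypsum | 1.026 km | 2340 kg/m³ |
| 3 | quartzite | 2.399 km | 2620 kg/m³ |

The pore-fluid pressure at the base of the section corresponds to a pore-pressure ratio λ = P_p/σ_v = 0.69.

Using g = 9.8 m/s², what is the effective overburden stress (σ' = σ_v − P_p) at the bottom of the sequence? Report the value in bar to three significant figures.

Overburden (lithostatic) stress σ_v:
shale: 2490 kg/m³ × 9.8 m/s² × 3380 m = 8.248×10^7 Pa = 82.48 MPa
gypsum: 2340 kg/m³ × 9.8 m/s² × 1026 m = 2.353×10^7 Pa = 23.53 MPa
quartzite: 2620 kg/m³ × 9.8 m/s² × 2399 m = 6.160×10^7 Pa = 61.60 MPa
Total = 82.48 + 23.53 + 61.60 = 167.60 MPa
Pore pressure P_p = λ·σ_v = 0.69 × 167.6 MPa = 115.6 MPa
Effective stress σ' = σ_v − P_p = 167.6 − 115.6 = 51.957 MPa = 519.57 bar

520 bar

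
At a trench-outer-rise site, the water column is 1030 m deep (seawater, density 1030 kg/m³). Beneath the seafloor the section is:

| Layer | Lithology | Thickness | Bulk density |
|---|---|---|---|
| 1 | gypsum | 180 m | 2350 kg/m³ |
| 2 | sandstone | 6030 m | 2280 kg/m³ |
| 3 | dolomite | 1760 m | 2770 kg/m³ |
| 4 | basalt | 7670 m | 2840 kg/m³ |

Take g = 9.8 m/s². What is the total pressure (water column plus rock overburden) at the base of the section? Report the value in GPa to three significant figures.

seawater: 1030 kg/m³ × 9.8 m/s² × 1030 m = 1.040×10^7 Pa = 0.01040 GPa
gypsum: 2350 kg/m³ × 9.8 m/s² × 180 m = 4.145×10^6 Pa = 4.145×10^-3 GPa
sandstone: 2280 kg/m³ × 9.8 m/s² × 6030 m = 1.347×10^8 Pa = 0.1347 GPa
dolomite: 2770 kg/m³ × 9.8 m/s² × 1760 m = 4.778×10^7 Pa = 0.04778 GPa
basalt: 2840 kg/m³ × 9.8 m/s² × 7670 m = 2.135×10^8 Pa = 0.2135 GPa
Total = 0.01040 + 4.145×10^-3 + 0.1347 + 0.04778 + 0.2135 = 0.41052 GPa

0.411 GPa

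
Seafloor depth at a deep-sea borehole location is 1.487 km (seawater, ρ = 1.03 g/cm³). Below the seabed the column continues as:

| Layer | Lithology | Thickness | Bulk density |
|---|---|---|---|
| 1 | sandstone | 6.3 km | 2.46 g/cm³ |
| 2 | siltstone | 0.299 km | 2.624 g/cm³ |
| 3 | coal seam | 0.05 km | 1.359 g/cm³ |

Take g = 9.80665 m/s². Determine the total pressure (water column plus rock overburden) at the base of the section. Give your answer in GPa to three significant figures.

seawater: 1030 kg/m³ × 9.80665 m/s² × 1487 m = 1.502×10^7 Pa = 0.01502 GPa
sandstone: 2460 kg/m³ × 9.80665 m/s² × 6300 m = 1.520×10^8 Pa = 0.1520 GPa
siltstone: 2624 kg/m³ × 9.80665 m/s² × 299 m = 7.694×10^6 Pa = 7.694×10^-3 GPa
coal seam: 1359 kg/m³ × 9.80665 m/s² × 50 m = 6.664×10^5 Pa = 6.664×10^-4 GPa
Total = 0.01502 + 0.1520 + 7.694×10^-3 + 6.664×10^-4 = 0.17536 GPa

0.175 GPa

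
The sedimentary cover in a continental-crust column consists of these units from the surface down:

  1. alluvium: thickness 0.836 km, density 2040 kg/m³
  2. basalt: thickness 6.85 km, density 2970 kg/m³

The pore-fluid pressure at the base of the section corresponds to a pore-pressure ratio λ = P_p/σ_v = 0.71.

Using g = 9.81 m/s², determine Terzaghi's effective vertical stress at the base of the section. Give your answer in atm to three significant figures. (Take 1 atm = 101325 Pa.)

Overburden (lithostatic) stress σ_v:
alluvium: 2040 kg/m³ × 9.81 m/s² × 836 m = 1.673×10^7 Pa = 16.73 MPa
basalt: 2970 kg/m³ × 9.81 m/s² × 6850 m = 1.996×10^8 Pa = 199.6 MPa
Total = 16.73 + 199.6 = 216.31 MPa
Pore pressure P_p = λ·σ_v = 0.71 × 216.3 MPa = 153.6 MPa
Effective stress σ' = σ_v − P_p = 216.3 − 153.6 = 62.730 MPa = 619.10 atm

619 atm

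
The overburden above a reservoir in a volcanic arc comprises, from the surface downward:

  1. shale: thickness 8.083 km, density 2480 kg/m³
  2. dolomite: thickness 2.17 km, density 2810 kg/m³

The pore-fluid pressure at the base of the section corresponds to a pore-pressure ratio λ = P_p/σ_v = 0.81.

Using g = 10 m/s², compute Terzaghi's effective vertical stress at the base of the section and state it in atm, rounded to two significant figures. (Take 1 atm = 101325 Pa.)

490 atm

Overburden (lithostatic) stress σ_v:
shale: 2480 kg/m³ × 10 m/s² × 8083 m = 2.005×10^8 Pa = 200.5 MPa
dolomite: 2810 kg/m³ × 10 m/s² × 2170 m = 6.098×10^7 Pa = 60.98 MPa
Total = 200.5 + 60.98 = 261.44 MPa
Pore pressure P_p = λ·σ_v = 0.81 × 261.4 MPa = 211.8 MPa
Effective stress σ' = σ_v − P_p = 261.4 − 211.8 = 49.673 MPa = 490.23 atm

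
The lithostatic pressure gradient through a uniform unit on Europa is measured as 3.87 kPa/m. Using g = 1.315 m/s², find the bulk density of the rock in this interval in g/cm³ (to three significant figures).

2.94 g/cm³

ρ = (dP/dz)/g = 3.87 kPa/m / 1.315 m/s² = 3870.0 Pa/m / 1.315 m/s² = 2943.0 kg/m³
= 2.943 g/cm³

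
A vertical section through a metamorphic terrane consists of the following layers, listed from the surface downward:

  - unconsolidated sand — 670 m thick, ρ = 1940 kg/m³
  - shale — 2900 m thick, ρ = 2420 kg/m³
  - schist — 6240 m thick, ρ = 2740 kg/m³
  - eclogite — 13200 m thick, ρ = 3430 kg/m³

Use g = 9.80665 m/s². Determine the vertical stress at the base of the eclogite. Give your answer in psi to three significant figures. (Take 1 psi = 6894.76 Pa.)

101000 psi

unconsolidated sand: 1940 kg/m³ × 9.80665 m/s² × 670 m = 1.275×10^7 Pa = 1849 psi
shale: 2420 kg/m³ × 9.80665 m/s² × 2900 m = 6.882×10^7 Pa = 9982 psi
schist: 2740 kg/m³ × 9.80665 m/s² × 6240 m = 1.677×10^8 Pa = 24319 psi
eclogite: 3430 kg/m³ × 9.80665 m/s² × 13200 m = 4.440×10^8 Pa = 64398 psi
Total = 1849 + 9982 + 24319 + 64398 = 1.0055×10^5 psi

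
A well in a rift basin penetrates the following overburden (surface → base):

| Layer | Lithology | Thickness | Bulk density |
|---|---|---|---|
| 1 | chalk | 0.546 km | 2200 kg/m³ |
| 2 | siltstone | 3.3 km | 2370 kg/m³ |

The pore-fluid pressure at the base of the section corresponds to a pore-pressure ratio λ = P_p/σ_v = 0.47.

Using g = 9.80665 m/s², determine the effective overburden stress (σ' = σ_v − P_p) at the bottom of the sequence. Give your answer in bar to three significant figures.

Overburden (lithostatic) stress σ_v:
chalk: 2200 kg/m³ × 9.80665 m/s² × 546 m = 1.178×10^7 Pa = 11.78 MPa
siltstone: 2370 kg/m³ × 9.80665 m/s² × 3300 m = 7.670×10^7 Pa = 76.70 MPa
Total = 11.78 + 76.70 = 88.478 MPa
Pore pressure P_p = λ·σ_v = 0.47 × 88.48 MPa = 41.58 MPa
Effective stress σ' = σ_v − P_p = 88.48 − 41.58 = 46.893 MPa = 468.93 bar

469 bar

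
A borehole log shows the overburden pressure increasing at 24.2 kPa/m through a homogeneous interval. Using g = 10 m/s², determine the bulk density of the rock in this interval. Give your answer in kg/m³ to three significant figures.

ρ = (dP/dz)/g = 24.2 kPa/m / 10 m/s² = 24200 Pa/m / 10 m/s² = 2420.0 kg/m³

2420 kg/m³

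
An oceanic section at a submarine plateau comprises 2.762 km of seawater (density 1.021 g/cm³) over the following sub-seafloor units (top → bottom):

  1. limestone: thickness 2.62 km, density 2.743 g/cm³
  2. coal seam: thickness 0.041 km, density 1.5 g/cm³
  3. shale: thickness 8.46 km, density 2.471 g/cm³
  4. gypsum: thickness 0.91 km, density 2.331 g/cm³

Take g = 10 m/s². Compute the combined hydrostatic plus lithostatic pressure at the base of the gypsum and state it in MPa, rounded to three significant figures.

331 MPa

seawater: 1021 kg/m³ × 10 m/s² × 2762 m = 2.820×10^7 Pa = 28.20 MPa
limestone: 2743 kg/m³ × 10 m/s² × 2620 m = 7.187×10^7 Pa = 71.87 MPa
coal seam: 1500 kg/m³ × 10 m/s² × 41 m = 6.150×10^5 Pa = 0.6150 MPa
shale: 2471 kg/m³ × 10 m/s² × 8460 m = 2.090×10^8 Pa = 209.0 MPa
gypsum: 2331 kg/m³ × 10 m/s² × 910 m = 2.121×10^7 Pa = 21.21 MPa
Total = 28.20 + 71.87 + 0.6150 + 209.0 + 21.21 = 330.94 MPa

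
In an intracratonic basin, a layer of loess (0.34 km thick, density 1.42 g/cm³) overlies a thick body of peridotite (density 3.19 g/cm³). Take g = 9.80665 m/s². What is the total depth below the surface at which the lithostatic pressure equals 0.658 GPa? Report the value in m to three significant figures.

21200 m

Pressure at base of upper layers: 1420×9.80665×340 = 4.735×10^6 Pa = 4.735×10^-3 GPa
Remaining pressure to be supplied by peridotite: 6.580×10^8 − 4.735×10^6 = 6.533×10^8 Pa
Additional depth in peridotite = 6.533×10^8 Pa / (3190 kg/m³ × 9.80665 m/s²) = 20882 m
Total depth = 340 m + 20882 m = 21222 m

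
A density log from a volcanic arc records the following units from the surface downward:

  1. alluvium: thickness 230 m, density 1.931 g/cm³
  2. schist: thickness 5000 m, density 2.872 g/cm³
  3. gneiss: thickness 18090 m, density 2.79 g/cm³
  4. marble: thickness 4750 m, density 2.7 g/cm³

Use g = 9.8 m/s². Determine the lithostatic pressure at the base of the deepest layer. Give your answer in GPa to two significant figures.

alluvium: 1931 kg/m³ × 9.8 m/s² × 230 m = 4.352×10^6 Pa = 4.352×10^-3 GPa
schist: 2872 kg/m³ × 9.8 m/s² × 5000 m = 1.407×10^8 Pa = 0.1407 GPa
gneiss: 2790 kg/m³ × 9.8 m/s² × 18090 m = 4.946×10^8 Pa = 0.4946 GPa
marble: 2700 kg/m³ × 9.8 m/s² × 4750 m = 1.257×10^8 Pa = 0.1257 GPa
Total = 4.352×10^-3 + 0.1407 + 0.4946 + 0.1257 = 0.76538 GPa

0.77 GPa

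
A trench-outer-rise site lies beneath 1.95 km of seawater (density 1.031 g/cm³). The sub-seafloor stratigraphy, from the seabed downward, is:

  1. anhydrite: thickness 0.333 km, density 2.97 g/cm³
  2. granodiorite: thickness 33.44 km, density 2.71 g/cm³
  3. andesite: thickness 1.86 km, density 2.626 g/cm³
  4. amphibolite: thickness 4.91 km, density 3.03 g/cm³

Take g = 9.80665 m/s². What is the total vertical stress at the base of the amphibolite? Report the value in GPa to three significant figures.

1.11 GPa

seawater: 1031 kg/m³ × 9.80665 m/s² × 1950 m = 1.972×10^7 Pa = 0.01972 GPa
anhydrite: 2970 kg/m³ × 9.80665 m/s² × 333 m = 9.699×10^6 Pa = 9.699×10^-3 GPa
granodiorite: 2710 kg/m³ × 9.80665 m/s² × 33440 m = 8.887×10^8 Pa = 0.8887 GPa
andesite: 2626 kg/m³ × 9.80665 m/s² × 1860 m = 4.790×10^7 Pa = 0.04790 GPa
amphibolite: 3030 kg/m³ × 9.80665 m/s² × 4910 m = 1.459×10^8 Pa = 0.1459 GPa
Total = 0.01972 + 9.699×10^-3 + 0.8887 + 0.04790 + 0.1459 = 1.1119 GPa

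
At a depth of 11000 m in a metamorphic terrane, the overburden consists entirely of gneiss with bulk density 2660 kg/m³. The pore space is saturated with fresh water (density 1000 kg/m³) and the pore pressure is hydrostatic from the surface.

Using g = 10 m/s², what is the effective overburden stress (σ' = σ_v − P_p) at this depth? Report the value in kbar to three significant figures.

1.83 kbar

Overburden (lithostatic) stress σ_v:
gneiss: 2660 kg/m³ × 10 m/s² × 11000 m = 2.926×10^8 Pa = 292.6 MPa
Pore pressure P_p = 1000 kg/m³ × 10 m/s² × 11000 m = 1.100×10^8 Pa = 110.0 MPa
Effective stress σ' = σ_v − P_p = 292.6 − 110.0 = 182.60 MPa = 1.8260 kbar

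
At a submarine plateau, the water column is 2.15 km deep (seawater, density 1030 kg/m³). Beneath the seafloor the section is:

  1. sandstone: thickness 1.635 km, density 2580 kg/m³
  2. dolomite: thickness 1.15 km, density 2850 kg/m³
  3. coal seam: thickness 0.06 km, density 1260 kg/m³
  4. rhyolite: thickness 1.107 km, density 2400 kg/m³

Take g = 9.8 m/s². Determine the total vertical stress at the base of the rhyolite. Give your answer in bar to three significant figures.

1220 bar

seawater: 1030 kg/m³ × 9.8 m/s² × 2150 m = 2.170×10^7 Pa = 217.0 bar
sandstone: 2580 kg/m³ × 9.8 m/s² × 1635 m = 4.134×10^7 Pa = 413.4 bar
dolomite: 2850 kg/m³ × 9.8 m/s² × 1150 m = 3.212×10^7 Pa = 321.2 bar
coal seam: 1260 kg/m³ × 9.8 m/s² × 60 m = 7.409×10^5 Pa = 7.409 bar
rhyolite: 2400 kg/m³ × 9.8 m/s² × 1107 m = 2.604×10^7 Pa = 260.4 bar
Total = 217.0 + 413.4 + 321.2 + 7.409 + 260.4 = 1219.4 bar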